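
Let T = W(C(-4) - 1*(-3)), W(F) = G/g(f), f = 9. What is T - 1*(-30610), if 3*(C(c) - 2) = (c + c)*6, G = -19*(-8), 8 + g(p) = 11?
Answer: 91982/3 ≈ 30661.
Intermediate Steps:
g(p) = 3 (g(p) = -8 + 11 = 3)
G = 152
C(c) = 2 + 4*c (C(c) = 2 + ((c + c)*6)/3 = 2 + ((2*c)*6)/3 = 2 + (12*c)/3 = 2 + 4*c)
W(F) = 152/3
T = 152/3 ≈ 50.667
T - 1*(-30610) = 152/3 - 1*(-30610) = 152/3 + 30610 = 91982/3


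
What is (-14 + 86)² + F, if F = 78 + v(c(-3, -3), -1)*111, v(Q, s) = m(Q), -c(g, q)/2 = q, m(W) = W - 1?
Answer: 5817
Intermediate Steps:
m(W) = -1 + W
c(g, q) = -2*q
v(Q, s) = -1 + Q
F = 633 (F = 78 + (-1 - 2*(-3))*111 = 78 + (-1 + 6)*111 = 78 + 5*111 = 78 + 555 = 633)
(-14 + 86)² + F = (-14 + 86)² + 633 = 72² + 633 = 5184 + 633 = 5817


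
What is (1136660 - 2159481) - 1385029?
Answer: -2407850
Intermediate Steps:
(1136660 - 2159481) - 1385029 = -1022821 - 1385029 = -2407850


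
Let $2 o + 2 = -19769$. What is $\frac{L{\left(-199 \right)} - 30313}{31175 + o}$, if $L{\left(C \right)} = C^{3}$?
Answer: $- \frac{15821824}{42579} \approx -371.59$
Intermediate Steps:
$o = - \frac{19771}{2}$ ($o = -1 + \frac{1}{2} \left(-19769\right) = -1 - \frac{19769}{2} = - \frac{19771}{2} \approx -9885.5$)
$\frac{L{\left(-199 \right)} - 30313}{31175 + o} = \frac{\left(-199\right)^{3} - 30313}{31175 - \frac{19771}{2}} = \frac{-7880599 - 30313}{\frac{42579}{2}} = \left(-7910912\right) \frac{2}{42579} = - \frac{15821824}{42579}$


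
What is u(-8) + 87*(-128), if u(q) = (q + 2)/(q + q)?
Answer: -89085/8 ≈ -11136.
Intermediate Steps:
u(q) = (2 + q)/(2*q) (u(q) = (2 + q)/((2*q)) = (2 + q)*(1/(2*q)) = (2 + q)/(2*q))
u(-8) + 87*(-128) = (1/2)*(2 - 8)/(-8) + 87*(-128) = (1/2)*(-1/8)*(-6) - 11136 = 3/8 - 11136 = -89085/8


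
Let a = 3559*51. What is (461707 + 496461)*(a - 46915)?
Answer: 128963663792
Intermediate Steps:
a = 181509
(461707 + 496461)*(a - 46915) = (461707 + 496461)*(181509 - 46915) = 958168*134594 = 128963663792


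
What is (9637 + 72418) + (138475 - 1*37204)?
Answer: 183326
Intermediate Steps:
(9637 + 72418) + (138475 - 1*37204) = 82055 + (138475 - 37204) = 82055 + 101271 = 183326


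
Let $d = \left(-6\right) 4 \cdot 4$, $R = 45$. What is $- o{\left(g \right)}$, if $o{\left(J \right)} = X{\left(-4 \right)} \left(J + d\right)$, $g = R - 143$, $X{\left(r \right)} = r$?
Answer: $-776$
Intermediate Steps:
$d = -96$ ($d = \left(-24\right) 4 = -96$)
$g = -98$ ($g = 45 - 143 = -98$)
$o{\left(J \right)} = 384 - 4 J$ ($o{\left(J \right)} = - 4 \left(J - 96\right) = - 4 \left(-96 + J\right) = 384 - 4 J$)
$- o{\left(g \right)} = - (384 - -392) = - (384 + 392) = \left(-1\right) 776 = -776$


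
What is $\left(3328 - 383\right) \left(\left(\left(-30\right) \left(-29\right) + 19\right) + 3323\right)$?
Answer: $12404340$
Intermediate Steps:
$\left(3328 - 383\right) \left(\left(\left(-30\right) \left(-29\right) + 19\right) + 3323\right) = 2945 \left(\left(870 + 19\right) + 3323\right) = 2945 \left(889 + 3323\right) = 2945 \cdot 4212 = 12404340$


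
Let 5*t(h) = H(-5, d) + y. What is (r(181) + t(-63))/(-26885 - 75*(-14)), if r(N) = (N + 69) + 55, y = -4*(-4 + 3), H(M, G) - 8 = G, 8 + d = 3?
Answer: -1532/129175 ≈ -0.011860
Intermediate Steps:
d = -5 (d = -8 + 3 = -5)
H(M, G) = 8 + G
y = 4 (y = -4*(-1) = 4)
t(h) = 7/5 (t(h) = ((8 - 5) + 4)/5 = (3 + 4)/5 = (⅕)*7 = 7/5)
r(N) = 124 + N (r(N) = (69 + N) + 55 = 124 + N)
(r(181) + t(-63))/(-26885 - 75*(-14)) = ((124 + 181) + 7/5)/(-26885 - 75*(-14)) = (305 + 7/5)/(-26885 + 1050) = (1532/5)/(-25835) = (1532/5)*(-1/25835) = -1532/129175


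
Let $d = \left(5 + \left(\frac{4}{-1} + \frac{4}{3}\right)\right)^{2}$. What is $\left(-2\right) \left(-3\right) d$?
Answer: $\frac{98}{3} \approx 32.667$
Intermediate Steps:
$d = \frac{49}{9}$ ($d = \left(5 + \left(4 \left(-1\right) + 4 \cdot \frac{1}{3}\right)\right)^{2} = \left(5 + \left(-4 + \frac{4}{3}\right)\right)^{2} = \left(5 - \frac{8}{3}\right)^{2} = \left(\frac{7}{3}\right)^{2} = \frac{49}{9} \approx 5.4444$)
$\left(-2\right) \left(-3\right) d = \left(-2\right) \left(-3\right) \frac{49}{9} = 6 \cdot \frac{49}{9} = \frac{98}{3}$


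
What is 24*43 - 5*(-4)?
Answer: 1052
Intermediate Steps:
24*43 - 5*(-4) = 1032 + 20 = 1052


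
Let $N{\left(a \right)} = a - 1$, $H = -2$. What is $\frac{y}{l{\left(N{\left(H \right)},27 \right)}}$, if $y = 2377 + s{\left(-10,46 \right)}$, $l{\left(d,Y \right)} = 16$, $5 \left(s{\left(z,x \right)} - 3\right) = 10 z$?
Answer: $\frac{295}{2} \approx 147.5$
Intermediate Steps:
$s{\left(z,x \right)} = 3 + 2 z$ ($s{\left(z,x \right)} = 3 + \frac{10 z}{5} = 3 + 2 z$)
$N{\left(a \right)} = -1 + a$
$y = 2360$ ($y = 2377 + \left(3 + 2 \left(-10\right)\right) = 2377 + \left(3 - 20\right) = 2377 - 17 = 2360$)
$\frac{y}{l{\left(N{\left(H \right)},27 \right)}} = \frac{2360}{16} = 2360 \cdot \frac{1}{16} = \frac{295}{2}$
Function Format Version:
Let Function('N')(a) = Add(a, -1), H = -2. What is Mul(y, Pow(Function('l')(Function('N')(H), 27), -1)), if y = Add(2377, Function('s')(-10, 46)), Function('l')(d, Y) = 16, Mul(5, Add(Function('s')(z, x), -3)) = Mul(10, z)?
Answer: Rational(295, 2) ≈ 147.50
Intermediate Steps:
Function('s')(z, x) = Add(3, Mul(2, z)) (Function('s')(z, x) = Add(3, Mul(Rational(1, 5), Mul(10, z))) = Add(3, Mul(2, z)))
Function('N')(a) = Add(-1, a)
y = 2360 (y = Add(2377, Add(3, Mul(2, -10))) = Add(2377, Add(3, -20)) = Add(2377, -17) = 2360)
Mul(y, Pow(Function('l')(Function('N')(H), 27), -1)) = Mul(2360, Pow(16, -1)) = Mul(2360, Rational(1, 16)) = Rational(295, 2)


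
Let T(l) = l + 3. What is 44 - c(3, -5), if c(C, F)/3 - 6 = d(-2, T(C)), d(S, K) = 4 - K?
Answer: 32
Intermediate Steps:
T(l) = 3 + l
c(C, F) = 21 - 3*C (c(C, F) = 18 + 3*(4 - (3 + C)) = 18 + 3*(4 + (-3 - C)) = 18 + 3*(1 - C) = 18 + (3 - 3*C) = 21 - 3*C)
44 - c(3, -5) = 44 - (21 - 3*3) = 44 - (21 - 9) = 44 - 1*12 = 44 - 12 = 32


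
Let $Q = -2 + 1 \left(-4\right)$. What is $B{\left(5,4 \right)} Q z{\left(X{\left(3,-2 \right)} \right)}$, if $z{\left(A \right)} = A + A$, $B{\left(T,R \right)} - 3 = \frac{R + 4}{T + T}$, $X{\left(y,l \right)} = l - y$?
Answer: $228$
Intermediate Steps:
$Q = -6$ ($Q = -2 - 4 = -6$)
$B{\left(T,R \right)} = 3 + \frac{4 + R}{2 T}$ ($B{\left(T,R \right)} = 3 + \frac{R + 4}{T + T} = 3 + \frac{4 + R}{2 T}$)
$z{\left(A \right)} = 2 A$
$B{\left(5,4 \right)} Q z{\left(X{\left(3,-2 \right)} \right)} = \frac{4 + 4 + 6 \cdot 5}{2 \cdot 5} \left(-6\right) 2 \left(-2 - 3\right) = \frac{1}{2} \cdot \frac{1}{5} \left(4 + 4 + 30\right) \left(-6\right) 2 \left(-2 - 3\right) = \frac{1}{2} \cdot \frac{1}{5} \cdot 38 \left(-6\right) 2 \left(-5\right) = \frac{19}{5} \left(-6\right) \left(-10\right) = \left(- \frac{114}{5}\right) \left(-10\right) = 228$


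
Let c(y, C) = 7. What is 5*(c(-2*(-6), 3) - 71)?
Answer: -320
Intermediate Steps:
5*(c(-2*(-6), 3) - 71) = 5*(7 - 71) = 5*(-64) = -320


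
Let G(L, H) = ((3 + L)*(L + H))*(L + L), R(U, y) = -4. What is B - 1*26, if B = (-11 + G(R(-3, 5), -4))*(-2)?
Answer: 124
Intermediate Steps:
G(L, H) = 2*L*(3 + L)*(H + L) (G(L, H) = ((3 + L)*(H + L))*(2*L) = 2*L*(3 + L)*(H + L))
B = 150 (B = (-11 + 2*(-4)*((-4)**2 + 3*(-4) + 3*(-4) - 4*(-4)))*(-2) = (-11 + 2*(-4)*(16 - 12 - 12 + 16))*(-2) = (-11 + 2*(-4)*8)*(-2) = (-11 - 64)*(-2) = -75*(-2) = 150)
B - 1*26 = 150 - 1*26 = 150 - 26 = 124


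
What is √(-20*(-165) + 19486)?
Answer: √22786 ≈ 150.95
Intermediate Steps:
√(-20*(-165) + 19486) = √(3300 + 19486) = √22786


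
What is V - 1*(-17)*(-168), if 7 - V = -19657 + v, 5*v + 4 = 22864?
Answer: 12236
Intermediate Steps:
v = 4572 (v = -4/5 + (1/5)*22864 = -4/5 + 22864/5 = 4572)
V = 15092 (V = 7 - (-19657 + 4572) = 7 - 1*(-15085) = 7 + 15085 = 15092)
V - 1*(-17)*(-168) = 15092 - 1*(-17)*(-168) = 15092 + 17*(-168) = 15092 - 2856 = 12236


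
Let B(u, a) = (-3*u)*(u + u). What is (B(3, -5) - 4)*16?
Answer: -928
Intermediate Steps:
B(u, a) = -6*u**2 (B(u, a) = (-3*u)*(2*u) = -6*u**2)
(B(3, -5) - 4)*16 = (-6*3**2 - 4)*16 = (-6*9 - 4)*16 = (-54 - 4)*16 = -58*16 = -928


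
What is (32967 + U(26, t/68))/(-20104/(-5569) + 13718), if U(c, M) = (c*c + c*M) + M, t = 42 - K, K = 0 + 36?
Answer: 6370618567/2598131964 ≈ 2.4520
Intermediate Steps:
K = 36
t = 6 (t = 42 - 1*36 = 42 - 36 = 6)
U(c, M) = M + c**2 + M*c (U(c, M) = (c**2 + M*c) + M = M + c**2 + M*c)
(32967 + U(26, t/68))/(-20104/(-5569) + 13718) = (32967 + (6/68 + 26**2 + (6/68)*26))/(-20104/(-5569) + 13718) = (32967 + (6*(1/68) + 676 + (6*(1/68))*26))/(-20104*(-1/5569) + 13718) = (32967 + (3/34 + 676 + (3/34)*26))/(20104/5569 + 13718) = (32967 + (3/34 + 676 + 39/17))/(76415646/5569) = (32967 + 23065/34)*(5569/76415646) = (1143943/34)*(5569/76415646) = 6370618567/2598131964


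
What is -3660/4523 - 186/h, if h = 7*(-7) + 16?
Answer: 240166/49753 ≈ 4.8272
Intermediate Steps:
h = -33 (h = -49 + 16 = -33)
-3660/4523 - 186/h = -3660/4523 - 186/(-33) = -3660*1/4523 - 186*(-1/33) = -3660/4523 + 62/11 = 240166/49753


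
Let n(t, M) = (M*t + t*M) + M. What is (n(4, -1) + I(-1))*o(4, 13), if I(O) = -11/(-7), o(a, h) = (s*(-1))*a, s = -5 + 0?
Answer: -1040/7 ≈ -148.57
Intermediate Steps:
n(t, M) = M + 2*M*t (n(t, M) = (M*t + M*t) + M = 2*M*t + M = M + 2*M*t)
s = -5
o(a, h) = 5*a (o(a, h) = (-5*(-1))*a = 5*a)
I(O) = 11/7 (I(O) = -11*(-1/7) = 11/7)
(n(4, -1) + I(-1))*o(4, 13) = (-(1 + 2*4) + 11/7)*(5*4) = (-(1 + 8) + 11/7)*20 = (-1*9 + 11/7)*20 = (-9 + 11/7)*20 = -52/7*20 = -1040/7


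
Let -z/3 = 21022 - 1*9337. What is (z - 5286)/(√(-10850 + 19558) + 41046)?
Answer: -827918343/842382704 + 40341*√2177/842382704 ≈ -0.98059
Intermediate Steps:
z = -35055 (z = -3*(21022 - 1*9337) = -3*(21022 - 9337) = -3*11685 = -35055)
(z - 5286)/(√(-10850 + 19558) + 41046) = (-35055 - 5286)/(√(-10850 + 19558) + 41046) = -40341/(√8708 + 41046) = -40341/(2*√2177 + 41046) = -40341/(41046 + 2*√2177)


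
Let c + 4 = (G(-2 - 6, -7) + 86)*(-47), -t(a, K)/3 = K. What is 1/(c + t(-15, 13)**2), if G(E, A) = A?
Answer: -1/2196 ≈ -0.00045537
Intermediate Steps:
t(a, K) = -3*K
c = -3717 (c = -4 + (-7 + 86)*(-47) = -4 + 79*(-47) = -4 - 3713 = -3717)
1/(c + t(-15, 13)**2) = 1/(-3717 + (-3*13)**2) = 1/(-3717 + (-39)**2) = 1/(-3717 + 1521) = 1/(-2196) = -1/2196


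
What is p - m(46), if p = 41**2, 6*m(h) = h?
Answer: 5020/3 ≈ 1673.3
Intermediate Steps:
m(h) = h/6
p = 1681
p - m(46) = 1681 - 46/6 = 1681 - 1*23/3 = 1681 - 23/3 = 5020/3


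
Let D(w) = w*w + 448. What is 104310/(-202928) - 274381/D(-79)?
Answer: -28188658579/678692696 ≈ -41.534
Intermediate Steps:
D(w) = 448 + w² (D(w) = w² + 448 = 448 + w²)
104310/(-202928) - 274381/D(-79) = 104310/(-202928) - 274381/(448 + (-79)²) = 104310*(-1/202928) - 274381/(448 + 6241) = -52155/101464 - 274381/6689 = -28188658579/678692696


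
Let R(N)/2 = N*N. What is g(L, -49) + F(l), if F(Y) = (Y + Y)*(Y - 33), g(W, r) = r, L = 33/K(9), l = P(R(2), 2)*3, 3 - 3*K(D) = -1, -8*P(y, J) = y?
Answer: 167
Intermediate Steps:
R(N) = 2*N**2 (R(N) = 2*(N*N) = 2*N**2)
P(y, J) = -y/8
K(D) = 4/3 (K(D) = 1 - 1/3*(-1) = 1 + 1/3 = 4/3)
l = -3 (l = -2**2/4*3 = -4/4*3 = -1/8*8*3 = -1*3 = -3)
L = 99/4 (L = 33/(4/3) = 33*(3/4) = 99/4 ≈ 24.750)
F(Y) = 2*Y*(-33 + Y) (F(Y) = (2*Y)*(-33 + Y) = 2*Y*(-33 + Y))
g(L, -49) + F(l) = -49 + 2*(-3)*(-33 - 3) = -49 + 2*(-3)*(-36) = -49 + 216 = 167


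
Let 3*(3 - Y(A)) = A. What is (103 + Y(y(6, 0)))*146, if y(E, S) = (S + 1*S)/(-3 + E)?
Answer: 15476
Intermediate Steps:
y(E, S) = 2*S/(-3 + E) (y(E, S) = (S + S)/(-3 + E) = (2*S)/(-3 + E) = 2*S/(-3 + E))
Y(A) = 3 - A/3
(103 + Y(y(6, 0)))*146 = (103 + (3 - 2*0/(3*(-3 + 6))))*146 = (103 + (3 - 2*0/(3*3)))*146 = (103 + (3 - ⅓*0))*146 = (103 + (3 + 0))*146 = (103 + 3)*146 = 106*146 = 15476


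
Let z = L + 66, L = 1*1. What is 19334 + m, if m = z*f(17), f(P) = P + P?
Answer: 21612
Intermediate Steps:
L = 1
f(P) = 2*P
z = 67 (z = 1 + 66 = 67)
m = 2278 (m = 67*(2*17) = 67*34 = 2278)
19334 + m = 19334 + 2278 = 21612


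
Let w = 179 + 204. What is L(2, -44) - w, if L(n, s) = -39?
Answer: -422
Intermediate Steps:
w = 383
L(2, -44) - w = -39 - 1*383 = -39 - 383 = -422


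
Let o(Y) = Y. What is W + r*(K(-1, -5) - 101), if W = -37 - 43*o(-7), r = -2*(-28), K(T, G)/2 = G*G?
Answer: -2592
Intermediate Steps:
K(T, G) = 2*G² (K(T, G) = 2*(G*G) = 2*G²)
r = 56
W = 264 (W = -37 - 43*(-7) = -37 + 301 = 264)
W + r*(K(-1, -5) - 101) = 264 + 56*(2*(-5)² - 101) = 264 + 56*(2*25 - 101) = 264 + 56*(50 - 101) = 264 + 56*(-51) = 264 - 2856 = -2592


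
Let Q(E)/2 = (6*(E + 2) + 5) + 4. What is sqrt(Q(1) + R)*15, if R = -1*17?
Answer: 15*sqrt(37) ≈ 91.241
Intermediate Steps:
R = -17
Q(E) = 42 + 12*E (Q(E) = 2*((6*(E + 2) + 5) + 4) = 2*((6*(2 + E) + 5) + 4) = 2*(((12 + 6*E) + 5) + 4) = 2*((17 + 6*E) + 4) = 2*(21 + 6*E) = 42 + 12*E)
sqrt(Q(1) + R)*15 = sqrt((42 + 12*1) - 17)*15 = sqrt((42 + 12) - 17)*15 = sqrt(54 - 17)*15 = sqrt(37)*15 = 15*sqrt(37)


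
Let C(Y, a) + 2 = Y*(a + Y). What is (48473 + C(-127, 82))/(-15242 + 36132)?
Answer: 27093/10445 ≈ 2.5939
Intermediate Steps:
C(Y, a) = -2 + Y*(Y + a) (C(Y, a) = -2 + Y*(a + Y) = -2 + Y*(Y + a))
(48473 + C(-127, 82))/(-15242 + 36132) = (48473 + (-2 + (-127)² - 127*82))/(-15242 + 36132) = (48473 + (-2 + 16129 - 10414))/20890 = (48473 + 5713)*(1/20890) = 54186*(1/20890) = 27093/10445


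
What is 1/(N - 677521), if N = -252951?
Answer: -1/930472 ≈ -1.0747e-6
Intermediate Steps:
1/(N - 677521) = 1/(-252951 - 677521) = 1/(-930472) = -1/930472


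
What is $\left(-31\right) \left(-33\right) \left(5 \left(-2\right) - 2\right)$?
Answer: $-12276$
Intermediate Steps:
$\left(-31\right) \left(-33\right) \left(5 \left(-2\right) - 2\right) = 1023 \left(-10 - 2\right) = 1023 \left(-12\right) = -12276$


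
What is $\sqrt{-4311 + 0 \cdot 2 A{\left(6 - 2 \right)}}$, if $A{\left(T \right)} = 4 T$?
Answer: $3 i \sqrt{479} \approx 65.658 i$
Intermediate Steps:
$\sqrt{-4311 + 0 \cdot 2 A{\left(6 - 2 \right)}} = \sqrt{-4311 + 0 \cdot 2 \cdot 4 \left(6 - 2\right)} = \sqrt{-4311 + 0 \cdot 4 \left(6 - 2\right)} = \sqrt{-4311 + 0 \cdot 4 \cdot 4} = \sqrt{-4311 + 0 \cdot 16} = \sqrt{-4311 + 0} = \sqrt{-4311} = 3 i \sqrt{479}$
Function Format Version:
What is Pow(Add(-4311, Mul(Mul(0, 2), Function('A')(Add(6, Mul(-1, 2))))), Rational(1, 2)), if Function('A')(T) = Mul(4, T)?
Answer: Mul(3, I, Pow(479, Rational(1, 2))) ≈ Mul(65.658, I)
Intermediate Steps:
Pow(Add(-4311, Mul(Mul(0, 2), Function('A')(Add(6, Mul(-1, 2))))), Rational(1, 2)) = Pow(Add(-4311, Mul(Mul(0, 2), Mul(4, Add(6, Mul(-1, 2))))), Rational(1, 2)) = Pow(Add(-4311, Mul(0, Mul(4, Add(6, -2)))), Rational(1, 2)) = Pow(Add(-4311, Mul(0, Mul(4, 4))), Rational(1, 2)) = Pow(Add(-4311, Mul(0, 16)), Rational(1, 2)) = Pow(Add(-4311, 0), Rational(1, 2)) = Pow(-4311, Rational(1, 2)) = Mul(3, I, Pow(479, Rational(1, 2)))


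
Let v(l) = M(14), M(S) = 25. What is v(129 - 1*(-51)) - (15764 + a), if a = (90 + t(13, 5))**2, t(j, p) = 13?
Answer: -26348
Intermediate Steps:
v(l) = 25
a = 10609 (a = (90 + 13)**2 = 103**2 = 10609)
v(129 - 1*(-51)) - (15764 + a) = 25 - (15764 + 10609) = 25 - 1*26373 = 25 - 26373 = -26348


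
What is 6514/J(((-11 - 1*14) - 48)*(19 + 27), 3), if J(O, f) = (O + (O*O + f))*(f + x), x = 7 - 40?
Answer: -3257/169092135 ≈ -1.9262e-5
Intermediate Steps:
x = -33
J(O, f) = (-33 + f)*(O + f + O²) (J(O, f) = (O + (O*O + f))*(f - 33) = (O + (O² + f))*(-33 + f) = (O + (f + O²))*(-33 + f) = (O + f + O²)*(-33 + f) = (-33 + f)*(O + f + O²))
6514/J(((-11 - 1*14) - 48)*(19 + 27), 3) = 6514/(3² - 33*((-11 - 1*14) - 48)*(19 + 27) - 33*3 - 33*(19 + 27)²*((-11 - 1*14) - 48)² + (((-11 - 1*14) - 48)*(19 + 27))*3 + 3*(((-11 - 1*14) - 48)*(19 + 27))²) = 6514/(9 - 33*((-11 - 14) - 48)*46 - 99 - 33*2116*((-11 - 14) - 48)² + (((-11 - 14) - 48)*46)*3 + 3*(((-11 - 14) - 48)*46)²) = 6514/(9 - 33*(-25 - 48)*46 - 99 - 33*2116*(-25 - 48)² + ((-25 - 48)*46)*3 + 3*((-25 - 48)*46)²) = 6514/(9 - (-2409)*46 - 99 - 33*(-73*46)² - 73*46*3 + 3*(-73*46)²) = 6514/(9 - 33*(-3358) - 99 - 33*(-3358)² - 3358*3 + 3*(-3358)²) = 6514/(9 + 110814 - 99 - 33*11276164 - 10074 + 3*11276164) = 6514/(9 + 110814 - 99 - 372113412 - 10074 + 33828492) = 6514/(-338184270) = 6514*(-1/338184270) = -3257/169092135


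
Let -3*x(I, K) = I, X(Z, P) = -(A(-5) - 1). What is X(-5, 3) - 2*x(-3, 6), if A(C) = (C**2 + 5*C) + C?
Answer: 4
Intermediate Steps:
A(C) = C**2 + 6*C
X(Z, P) = 6 (X(Z, P) = -(-5*(6 - 5) - 1) = -(-5*1 - 1) = -(-5 - 1) = -1*(-6) = 6)
x(I, K) = -I/3
X(-5, 3) - 2*x(-3, 6) = 6 - (-2)*(-3)/3 = 6 - 2*1 = 6 - 2 = 4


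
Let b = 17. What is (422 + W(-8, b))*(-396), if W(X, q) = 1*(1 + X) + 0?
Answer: -164340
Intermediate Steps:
W(X, q) = 1 + X (W(X, q) = (1 + X) + 0 = 1 + X)
(422 + W(-8, b))*(-396) = (422 + (1 - 8))*(-396) = (422 - 7)*(-396) = 415*(-396) = -164340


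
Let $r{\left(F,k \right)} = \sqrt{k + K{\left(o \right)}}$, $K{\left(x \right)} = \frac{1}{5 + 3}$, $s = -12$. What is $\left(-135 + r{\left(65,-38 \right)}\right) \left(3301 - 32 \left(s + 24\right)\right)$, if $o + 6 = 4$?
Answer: $-393795 + \frac{2917 i \sqrt{606}}{4} \approx -3.938 \cdot 10^{5} + 17952.0 i$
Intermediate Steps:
$o = -2$ ($o = -6 + 4 = -2$)
$K{\left(x \right)} = \frac{1}{8}$
$r{\left(F,k \right)} = \sqrt{\frac{1}{8} + k}$ ($r{\left(F,k \right)} = \sqrt{k + \frac{1}{8}} = \sqrt{\frac{1}{8} + k}$)
$\left(-135 + r{\left(65,-38 \right)}\right) \left(3301 - 32 \left(s + 24\right)\right) = \left(-135 + \frac{\sqrt{2 + 16 \left(-38\right)}}{4}\right) \left(3301 - 32 \left(-12 + 24\right)\right) = \left(-135 + \frac{\sqrt{2 - 608}}{4}\right) \left(3301 - 384\right) = \left(-135 + \frac{\sqrt{-606}}{4}\right) \left(3301 - 384\right) = \left(-135 + \frac{i \sqrt{606}}{4}\right) 2917 = -393795 + \frac{2917 i \sqrt{606}}{4}$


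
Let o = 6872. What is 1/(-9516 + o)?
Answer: -1/2644 ≈ -0.00037821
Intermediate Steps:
1/(-9516 + o) = 1/(-9516 + 6872) = 1/(-2644) = -1/2644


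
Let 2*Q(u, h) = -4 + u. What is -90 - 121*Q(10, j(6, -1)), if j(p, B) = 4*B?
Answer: -453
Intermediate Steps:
Q(u, h) = -2 + u/2 (Q(u, h) = (-4 + u)/2 = -2 + u/2)
-90 - 121*Q(10, j(6, -1)) = -90 - 121*(-2 + (1/2)*10) = -90 - 121*(-2 + 5) = -90 - 121*3 = -90 - 363 = -453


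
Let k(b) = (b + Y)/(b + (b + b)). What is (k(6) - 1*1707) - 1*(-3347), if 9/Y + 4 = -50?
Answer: 177155/108 ≈ 1640.3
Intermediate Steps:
Y = -1/6 (Y = 9/(-4 - 50) = 9/(-54) = 9*(-1/54) = -1/6 ≈ -0.16667)
k(b) = (-1/6 + b)/(3*b) (k(b) = (b - 1/6)/(b + (b + b)) = (-1/6 + b)/(b + 2*b) = (-1/6 + b)/((3*b)) = (-1/6 + b)*(1/(3*b)) = (-1/6 + b)/(3*b))
(k(6) - 1*1707) - 1*(-3347) = ((1/18)*(-1 + 6*6)/6 - 1*1707) - 1*(-3347) = ((1/18)*(1/6)*(-1 + 36) - 1707) + 3347 = ((1/18)*(1/6)*35 - 1707) + 3347 = (35/108 - 1707) + 3347 = -184321/108 + 3347 = 177155/108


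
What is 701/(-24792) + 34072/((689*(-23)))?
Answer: -855821771/392878824 ≈ -2.1783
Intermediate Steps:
701/(-24792) + 34072/((689*(-23))) = 701*(-1/24792) + 34072/(-15847) = -701/24792 + 34072*(-1/15847) = -701/24792 - 34072/15847 = -855821771/392878824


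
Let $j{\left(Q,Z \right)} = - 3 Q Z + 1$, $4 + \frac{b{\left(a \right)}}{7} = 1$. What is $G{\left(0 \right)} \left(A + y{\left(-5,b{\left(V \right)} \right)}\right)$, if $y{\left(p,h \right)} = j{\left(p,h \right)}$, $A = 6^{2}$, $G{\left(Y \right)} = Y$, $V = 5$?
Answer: $0$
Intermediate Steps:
$b{\left(a \right)} = -21$ ($b{\left(a \right)} = -28 + 7 \cdot 1 = -28 + 7 = -21$)
$j{\left(Q,Z \right)} = 1 - 3 Q Z$ ($j{\left(Q,Z \right)} = - 3 Q Z + 1 = 1 - 3 Q Z$)
$A = 36$
$y{\left(p,h \right)} = 1 - 3 h p$ ($y{\left(p,h \right)} = 1 - 3 p h = 1 - 3 h p$)
$G{\left(0 \right)} \left(A + y{\left(-5,b{\left(V \right)} \right)}\right) = 0 \left(36 + \left(1 - \left(-63\right) \left(-5\right)\right)\right) = 0 \left(36 + \left(1 - 315\right)\right) = 0 \left(36 - 314\right) = 0 \left(-278\right) = 0$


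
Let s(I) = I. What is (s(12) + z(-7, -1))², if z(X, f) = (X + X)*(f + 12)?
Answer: 20164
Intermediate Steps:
z(X, f) = 2*X*(12 + f) (z(X, f) = (2*X)*(12 + f) = 2*X*(12 + f))
(s(12) + z(-7, -1))² = (12 + 2*(-7)*(12 - 1))² = (12 + 2*(-7)*11)² = (12 - 154)² = (-142)² = 20164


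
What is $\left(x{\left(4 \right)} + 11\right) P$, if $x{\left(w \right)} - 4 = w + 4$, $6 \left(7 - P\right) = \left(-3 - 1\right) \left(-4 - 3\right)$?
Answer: $\frac{161}{3} \approx 53.667$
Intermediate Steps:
$P = \frac{7}{3}$ ($P = 7 - \frac{\left(-3 - 1\right) \left(-4 - 3\right)}{6} = 7 - \frac{\left(-4\right) \left(-7\right)}{6} = 7 - \frac{14}{3} = \frac{7}{3} \approx 2.3333$)
$x{\left(w \right)} = 8 + w$ ($x{\left(w \right)} = 4 + \left(w + 4\right) = 4 + \left(4 + w\right) = 8 + w$)
$\left(x{\left(4 \right)} + 11\right) P = \left(\left(8 + 4\right) + 11\right) \frac{7}{3} = \left(12 + 11\right) \frac{7}{3} = 23 \cdot \frac{7}{3} = \frac{161}{3}$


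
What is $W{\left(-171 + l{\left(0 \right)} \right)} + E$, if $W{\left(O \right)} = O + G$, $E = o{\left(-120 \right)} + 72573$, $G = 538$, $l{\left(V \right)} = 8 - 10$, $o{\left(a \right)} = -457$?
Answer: $72481$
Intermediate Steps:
$l{\left(V \right)} = -2$ ($l{\left(V \right)} = 8 - 10 = -2$)
$E = 72116$ ($E = -457 + 72573 = 72116$)
$W{\left(O \right)} = 538 + O$ ($W{\left(O \right)} = O + 538 = 538 + O$)
$W{\left(-171 + l{\left(0 \right)} \right)} + E = \left(538 - 173\right) + 72116 = 365 + 72116 = 72481$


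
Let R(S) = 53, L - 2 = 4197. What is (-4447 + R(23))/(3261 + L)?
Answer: -2197/3730 ≈ -0.58901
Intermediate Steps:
L = 4199 (L = 2 + 4197 = 4199)
(-4447 + R(23))/(3261 + L) = (-4447 + 53)/(3261 + 4199) = -4394/7460 = -4394*1/7460 = -2197/3730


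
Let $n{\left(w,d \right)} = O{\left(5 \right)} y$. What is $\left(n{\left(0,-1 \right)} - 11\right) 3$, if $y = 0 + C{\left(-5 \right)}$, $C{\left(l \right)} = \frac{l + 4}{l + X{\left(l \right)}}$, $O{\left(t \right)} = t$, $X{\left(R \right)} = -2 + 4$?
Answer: $-28$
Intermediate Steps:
$X{\left(R \right)} = 2$
$C{\left(l \right)} = \frac{4 + l}{2 + l}$ ($C{\left(l \right)} = \frac{l + 4}{l + 2} = \frac{4 + l}{2 + l}$)
$y = \frac{1}{3}$ ($y = 0 + \frac{4 - 5}{2 - 5} = 0 + \frac{1}{-3} \left(-1\right) = 0 - - \frac{1}{3} = 0 + \frac{1}{3} = \frac{1}{3} \approx 0.33333$)
$n{\left(w,d \right)} = \frac{5}{3}$ ($n{\left(w,d \right)} = 5 \cdot \frac{1}{3} = \frac{5}{3}$)
$\left(n{\left(0,-1 \right)} - 11\right) 3 = \left(\frac{5}{3} - 11\right) 3 = \left(- \frac{28}{3}\right) 3 = -28$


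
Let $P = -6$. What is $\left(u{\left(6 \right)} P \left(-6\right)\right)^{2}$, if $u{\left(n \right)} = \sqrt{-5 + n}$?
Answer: $1296$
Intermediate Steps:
$\left(u{\left(6 \right)} P \left(-6\right)\right)^{2} = \left(\sqrt{-5 + 6} \left(-6\right) \left(-6\right)\right)^{2} = \left(\sqrt{1} \left(-6\right) \left(-6\right)\right)^{2} = \left(1 \left(-6\right) \left(-6\right)\right)^{2} = \left(\left(-6\right) \left(-6\right)\right)^{2} = 36^{2} = 1296$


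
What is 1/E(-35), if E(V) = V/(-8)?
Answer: 8/35 ≈ 0.22857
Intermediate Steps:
E(V) = -V/8 (E(V) = V*(-1/8) = -V/8)
1/E(-35) = 1/(-1/8*(-35)) = 1/(35/8) = 8/35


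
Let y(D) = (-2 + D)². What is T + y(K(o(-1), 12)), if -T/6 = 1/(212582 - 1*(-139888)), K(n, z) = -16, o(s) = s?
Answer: 19033379/58745 ≈ 324.00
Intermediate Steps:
T = -1/58745 (T = -6/(212582 - 1*(-139888)) = -6/(212582 + 139888) = -6/352470 = -6*1/352470 = -1/58745 ≈ -1.7023e-5)
T + y(K(o(-1), 12)) = -1/58745 + (-2 - 16)² = -1/58745 + (-18)² = -1/58745 + 324 = 19033379/58745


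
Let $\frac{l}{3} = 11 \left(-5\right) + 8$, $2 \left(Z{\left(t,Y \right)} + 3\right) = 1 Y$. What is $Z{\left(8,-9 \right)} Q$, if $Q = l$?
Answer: $\frac{2115}{2} \approx 1057.5$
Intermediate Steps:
$Z{\left(t,Y \right)} = -3 + \frac{Y}{2}$ ($Z{\left(t,Y \right)} = -3 + \frac{1 Y}{2} = -3 + \frac{Y}{2}$)
$l = -141$ ($l = 3 \left(11 \left(-5\right) + 8\right) = 3 \left(-55 + 8\right) = 3 \left(-47\right) = -141$)
$Q = -141$
$Z{\left(8,-9 \right)} Q = \left(-3 + \frac{1}{2} \left(-9\right)\right) \left(-141\right) = \left(-3 - \frac{9}{2}\right) \left(-141\right) = \left(- \frac{15}{2}\right) \left(-141\right) = \frac{2115}{2}$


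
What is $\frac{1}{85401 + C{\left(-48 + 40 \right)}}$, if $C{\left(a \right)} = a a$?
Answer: $\frac{1}{85465} \approx 1.1701 \cdot 10^{-5}$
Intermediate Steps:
$C{\left(a \right)} = a^{2}$
$\frac{1}{85401 + C{\left(-48 + 40 \right)}} = \frac{1}{85401 + \left(-48 + 40\right)^{2}} = \frac{1}{85401 + \left(-8\right)^{2}} = \frac{1}{85401 + 64} = \frac{1}{85465}$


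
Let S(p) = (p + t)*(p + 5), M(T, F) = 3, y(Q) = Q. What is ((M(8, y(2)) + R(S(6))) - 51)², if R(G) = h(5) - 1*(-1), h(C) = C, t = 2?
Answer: 1764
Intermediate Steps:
S(p) = (2 + p)*(5 + p) (S(p) = (p + 2)*(p + 5) = (2 + p)*(5 + p))
R(G) = 6 (R(G) = 5 - 1*(-1) = 5 + 1 = 6)
((M(8, y(2)) + R(S(6))) - 51)² = ((3 + 6) - 51)² = (9 - 51)² = (-42)² = 1764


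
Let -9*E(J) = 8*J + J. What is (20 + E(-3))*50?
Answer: 1150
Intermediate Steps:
E(J) = -J (E(J) = -(8*J + J)/9 = -J)
(20 + E(-3))*50 = (20 - 1*(-3))*50 = (20 + 3)*50 = 23*50 = 1150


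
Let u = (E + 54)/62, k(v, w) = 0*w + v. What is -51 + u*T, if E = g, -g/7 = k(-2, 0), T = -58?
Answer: -3553/31 ≈ -114.61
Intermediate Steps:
k(v, w) = v (k(v, w) = 0 + v = v)
g = 14 (g = -7*(-2) = 14)
E = 14
u = 34/31 (u = (14 + 54)/62 = 68*(1/62) = 34/31 ≈ 1.0968)
-51 + u*T = -51 + (34/31)*(-58) = -51 - 1972/31 = -3553/31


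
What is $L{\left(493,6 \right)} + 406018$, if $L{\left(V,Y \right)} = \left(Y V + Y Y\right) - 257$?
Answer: $408755$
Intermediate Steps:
$L{\left(V,Y \right)} = -257 + Y^{2} + V Y$ ($L{\left(V,Y \right)} = \left(V Y + Y^{2}\right) - 257 = \left(Y^{2} + V Y\right) - 257 = -257 + Y^{2} + V Y$)
$L{\left(493,6 \right)} + 406018 = \left(-257 + 6^{2} + 493 \cdot 6\right) + 406018 = \left(-257 + 36 + 2958\right) + 406018 = 2737 + 406018 = 408755$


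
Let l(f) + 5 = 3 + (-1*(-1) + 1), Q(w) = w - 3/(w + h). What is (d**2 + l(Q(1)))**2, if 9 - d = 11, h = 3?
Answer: 16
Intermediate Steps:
d = -2 (d = 9 - 1*11 = 9 - 11 = -2)
Q(w) = w - 3/(3 + w) (Q(w) = w - 3/(w + 3) = w - 3/(3 + w))
l(f) = 0 (l(f) = -5 + (3 + (-1*(-1) + 1)) = -5 + (3 + (1 + 1)) = -5 + (3 + 2) = -5 + 5 = 0)
(d**2 + l(Q(1)))**2 = ((-2)**2 + 0)**2 = (4 + 0)**2 = 4**2 = 16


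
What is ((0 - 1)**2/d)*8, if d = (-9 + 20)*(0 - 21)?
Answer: -8/231 ≈ -0.034632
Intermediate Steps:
d = -231 (d = 11*(-21) = -231)
((0 - 1)**2/d)*8 = ((0 - 1)**2/(-231))*8 = -1/231*(-1)**2*8 = -1/231*1*8 = -1/231*8 = -8/231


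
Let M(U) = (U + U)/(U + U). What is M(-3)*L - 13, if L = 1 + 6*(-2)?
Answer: -24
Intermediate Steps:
M(U) = 1 (M(U) = (2*U)/((2*U)) = (2*U)*(1/(2*U)) = 1)
L = -11 (L = 1 - 12 = -11)
M(-3)*L - 13 = 1*(-11) - 13 = -11 - 13 = -24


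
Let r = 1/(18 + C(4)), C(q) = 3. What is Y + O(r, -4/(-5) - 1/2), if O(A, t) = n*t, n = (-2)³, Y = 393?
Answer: 1953/5 ≈ 390.60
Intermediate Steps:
n = -8
r = 1/21 (r = 1/(18 + 3) = 1/21 ≈ 0.047619)
O(A, t) = -8*t
Y + O(r, -4/(-5) - 1/2) = 393 - 8*(-4/(-5) - 1/2) = 393 - 8*(-4*(-⅕) - 1*½) = 393 - 8*(⅘ - ½) = 393 - 8*3/10 = 393 - 12/5 = 1953/5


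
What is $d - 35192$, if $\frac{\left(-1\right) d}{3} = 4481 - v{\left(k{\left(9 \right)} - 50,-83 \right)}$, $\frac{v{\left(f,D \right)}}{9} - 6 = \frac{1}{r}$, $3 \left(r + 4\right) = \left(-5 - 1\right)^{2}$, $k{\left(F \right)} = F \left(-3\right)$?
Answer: $- \frac{387757}{8} \approx -48470.0$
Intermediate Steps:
$k{\left(F \right)} = - 3 F$
$r = 8$ ($r = -4 + \frac{\left(-5 - 1\right)^{2}}{3} = -4 + \frac{\left(-6\right)^{2}}{3} = -4 + \frac{1}{3} \cdot 36 = -4 + 12 = 8$)
$v{\left(f,D \right)} = \frac{441}{8}$ ($v{\left(f,D \right)} = 54 + \frac{9}{8} = \frac{441}{8}$)
$d = - \frac{106221}{8}$ ($d = - 3 \left(4481 - \frac{441}{8}\right) = \left(-3\right) \frac{35407}{8} = - \frac{106221}{8} \approx -13278.0$)
$d - 35192 = - \frac{106221}{8} - 35192 = - \frac{387757}{8}$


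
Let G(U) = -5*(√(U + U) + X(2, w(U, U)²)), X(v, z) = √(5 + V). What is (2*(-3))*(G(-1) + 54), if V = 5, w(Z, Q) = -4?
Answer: -324 + 30*√10 + 30*I*√2 ≈ -229.13 + 42.426*I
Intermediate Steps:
X(v, z) = √10 (X(v, z) = √(5 + 5) = √10)
G(U) = -5*√10 - 5*√2*√U (G(U) = -5*(√(U + U) + √10) = -5*(√(2*U) + √10) = -5*(√2*√U + √10) = -5*(√10 + √2*√U) = -5*√10 - 5*√2*√U)
(2*(-3))*(G(-1) + 54) = (2*(-3))*((-5*√10 - 5*√2*√(-1)) + 54) = -6*((-5*√10 - 5*√2*I) + 54) = -6*((-5*√10 - 5*I*√2) + 54) = -6*(54 - 5*√10 - 5*I*√2) = -324 + 30*√10 + 30*I*√2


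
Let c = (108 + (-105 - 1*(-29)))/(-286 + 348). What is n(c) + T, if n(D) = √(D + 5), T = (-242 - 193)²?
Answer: 189225 + 3*√589/31 ≈ 1.8923e+5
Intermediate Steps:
T = 189225 (T = (-435)² = 189225)
c = 16/31 (c = (108 + (-105 + 29))/62 = (108 - 76)*(1/62) = 32*(1/62) = 16/31 ≈ 0.51613)
n(D) = √(5 + D)
n(c) + T = √(5 + 16/31) + 189225 = √(171/31) + 189225 = 3*√589/31 + 189225 = 189225 + 3*√589/31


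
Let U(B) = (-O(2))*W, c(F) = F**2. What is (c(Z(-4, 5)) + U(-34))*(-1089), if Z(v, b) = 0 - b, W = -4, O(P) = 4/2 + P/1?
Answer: -44649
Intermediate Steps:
O(P) = 2 + P (O(P) = 4*(1/2) + P*1 = 2 + P)
Z(v, b) = -b
U(B) = 16 (U(B) = -(2 + 2)*(-4) = -1*4*(-4) = -4*(-4) = 16)
(c(Z(-4, 5)) + U(-34))*(-1089) = ((-1*5)**2 + 16)*(-1089) = ((-5)**2 + 16)*(-1089) = (25 + 16)*(-1089) = 41*(-1089) = -44649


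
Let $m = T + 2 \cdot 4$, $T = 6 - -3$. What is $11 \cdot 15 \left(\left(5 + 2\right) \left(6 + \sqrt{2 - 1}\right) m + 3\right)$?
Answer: $137940$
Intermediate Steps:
$T = 9$ ($T = 6 + 3 = 9$)
$m = 17$ ($m = 9 + 2 \cdot 4 = 9 + 8 = 17$)
$11 \cdot 15 \left(\left(5 + 2\right) \left(6 + \sqrt{2 - 1}\right) m + 3\right) = 11 \cdot 15 \left(\left(5 + 2\right) \left(6 + \sqrt{2 - 1}\right) 17 + 3\right) = 165 \left(7 \left(6 + \sqrt{1}\right) 17 + 3\right) = 165 \left(7 \left(6 + 1\right) 17 + 3\right) = 165 \left(7 \cdot 7 \cdot 17 + 3\right) = 165 \left(49 \cdot 17 + 3\right) = 165 \left(833 + 3\right) = 165 \cdot 836 = 137940$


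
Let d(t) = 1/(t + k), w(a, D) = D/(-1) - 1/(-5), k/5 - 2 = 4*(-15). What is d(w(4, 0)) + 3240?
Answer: 4694755/1449 ≈ 3240.0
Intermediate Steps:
k = -290 (k = 10 + 5*(4*(-15)) = 10 + 5*(-60) = 10 - 300 = -290)
w(a, D) = 1/5 - D (w(a, D) = D*(-1) - 1*(-1/5) = -D + 1/5 = 1/5 - D)
d(t) = 1/(-290 + t) (d(t) = 1/(t - 290) = 1/(-290 + t))
d(w(4, 0)) + 3240 = 1/(-290 + (1/5 - 1*0)) + 3240 = 1/(-290 + (1/5 + 0)) + 3240 = 1/(-290 + 1/5) + 3240 = 1/(-1449/5) + 3240 = -5/1449 + 3240 = 4694755/1449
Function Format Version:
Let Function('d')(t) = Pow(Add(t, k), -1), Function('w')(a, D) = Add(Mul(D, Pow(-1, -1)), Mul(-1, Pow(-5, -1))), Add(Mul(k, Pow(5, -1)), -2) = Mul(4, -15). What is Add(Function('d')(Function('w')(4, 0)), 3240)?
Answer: Rational(4694755, 1449) ≈ 3240.0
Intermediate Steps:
k = -290 (k = Add(10, Mul(5, Mul(4, -15))) = Add(10, Mul(5, -60)) = Add(10, -300) = -290)
Function('w')(a, D) = Add(Rational(1, 5), Mul(-1, D)) (Function('w')(a, D) = Add(Mul(D, -1), Mul(-1, Rational(-1, 5))) = Add(Mul(-1, D), Rational(1, 5)) = Add(Rational(1, 5), Mul(-1, D)))
Function('d')(t) = Pow(Add(-290, t), -1) (Function('d')(t) = Pow(Add(t, -290), -1) = Pow(Add(-290, t), -1))
Add(Function('d')(Function('w')(4, 0)), 3240) = Add(Pow(Add(-290, Add(Rational(1, 5), Mul(-1, 0))), -1), 3240) = Add(Pow(Add(-290, Add(Rational(1, 5), 0)), -1), 3240) = Add(Pow(Add(-290, Rational(1, 5)), -1), 3240) = Add(Pow(Rational(-1449, 5), -1), 3240) = Add(Rational(-5, 1449), 3240) = Rational(4694755, 1449)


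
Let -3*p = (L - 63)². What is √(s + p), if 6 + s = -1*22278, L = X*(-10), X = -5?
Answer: I*√201063/3 ≈ 149.47*I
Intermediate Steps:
L = 50 (L = -5*(-10) = 50)
p = -169/3 (p = -(50 - 63)²/3 = -⅓*(-13)² = -⅓*169 = -169/3 ≈ -56.333)
s = -22284 (s = -6 - 1*22278 = -6 - 22278 = -22284)
√(s + p) = √(-22284 - 169/3) = √(-67021/3) = I*√201063/3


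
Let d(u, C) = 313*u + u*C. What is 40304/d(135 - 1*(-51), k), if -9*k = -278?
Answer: 60456/95945 ≈ 0.63011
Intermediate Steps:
k = 278/9 (k = -⅑*(-278) = 278/9 ≈ 30.889)
d(u, C) = 313*u + C*u
40304/d(135 - 1*(-51), k) = 40304/(((135 - 1*(-51))*(313 + 278/9))) = 40304/(((135 + 51)*(3095/9))) = 40304/((186*(3095/9))) = 40304/(191890/3) = 40304*(3/191890) = 60456/95945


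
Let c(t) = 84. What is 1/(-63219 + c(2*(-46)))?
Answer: -1/63135 ≈ -1.5839e-5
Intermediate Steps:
1/(-63219 + c(2*(-46))) = 1/(-63219 + 84) = 1/(-63135) = -1/63135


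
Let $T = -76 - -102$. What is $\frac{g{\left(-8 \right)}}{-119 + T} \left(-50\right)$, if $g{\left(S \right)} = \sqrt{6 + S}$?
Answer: $\frac{50 i \sqrt{2}}{93} \approx 0.76033 i$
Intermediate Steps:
$T = 26$ ($T = -76 + 102 = 26$)
$\frac{g{\left(-8 \right)}}{-119 + T} \left(-50\right) = \frac{\sqrt{6 - 8}}{-119 + 26} \left(-50\right) = \frac{\sqrt{-2}}{-93} \left(-50\right) = - \frac{i \sqrt{2}}{93} \left(-50\right) = \frac{50 i \sqrt{2}}{93}$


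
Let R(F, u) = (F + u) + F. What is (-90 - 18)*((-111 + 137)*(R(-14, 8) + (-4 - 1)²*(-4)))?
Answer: 336960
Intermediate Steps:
R(F, u) = u + 2*F
(-90 - 18)*((-111 + 137)*(R(-14, 8) + (-4 - 1)²*(-4))) = (-90 - 18)*((-111 + 137)*((8 + 2*(-14)) + (-4 - 1)²*(-4))) = -2808*((8 - 28) + (-5)²*(-4)) = -2808*(-20 + 25*(-4)) = -2808*(-20 - 100) = -2808*(-120) = -108*(-3120) = 336960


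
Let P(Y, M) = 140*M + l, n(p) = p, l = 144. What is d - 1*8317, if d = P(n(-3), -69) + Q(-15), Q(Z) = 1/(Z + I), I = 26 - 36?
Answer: -445826/25 ≈ -17833.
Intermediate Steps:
I = -10
Q(Z) = 1/(-10 + Z) (Q(Z) = 1/(Z - 10) = 1/(-10 + Z))
P(Y, M) = 144 + 140*M (P(Y, M) = 140*M + 144 = 144 + 140*M)
d = -237901/25 (d = (144 + 140*(-69)) + 1/(-10 - 15) = (144 - 9660) + 1/(-25) = -9516 - 1/25 = -237901/25 ≈ -9516.0)
d - 1*8317 = -237901/25 - 1*8317 = -237901/25 - 8317 = -445826/25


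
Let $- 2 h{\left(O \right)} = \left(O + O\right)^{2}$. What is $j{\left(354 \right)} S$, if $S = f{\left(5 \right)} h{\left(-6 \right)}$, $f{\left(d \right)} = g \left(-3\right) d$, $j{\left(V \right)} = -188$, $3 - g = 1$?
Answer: $-406080$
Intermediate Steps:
$g = 2$ ($g = 3 - 1 = 2$)
$f{\left(d \right)} = - 6 d$ ($f{\left(d \right)} = 2 \left(-3\right) d = - 6 d$)
$h{\left(O \right)} = - 2 O^{2}$ ($h{\left(O \right)} = - \frac{\left(O + O\right)^{2}}{2} = - \frac{\left(2 O\right)^{2}}{2} = - \frac{4 O^{2}}{2} = - 2 O^{2}$)
$S = 2160$ ($S = \left(-6\right) 5 \left(- 2 \left(-6\right)^{2}\right) = - 30 \left(\left(-2\right) 36\right) = \left(-30\right) \left(-72\right) = 2160$)
$j{\left(354 \right)} S = \left(-188\right) 2160 = -406080$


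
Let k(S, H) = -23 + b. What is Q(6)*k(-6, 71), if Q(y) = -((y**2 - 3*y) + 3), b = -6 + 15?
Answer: 294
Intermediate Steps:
b = 9
Q(y) = -3 - y**2 + 3*y (Q(y) = -(3 + y**2 - 3*y) = -3 - y**2 + 3*y)
k(S, H) = -14 (k(S, H) = -23 + 9 = -14)
Q(6)*k(-6, 71) = (-3 - 1*6**2 + 3*6)*(-14) = (-3 - 1*36 + 18)*(-14) = (-3 - 36 + 18)*(-14) = -21*(-14) = 294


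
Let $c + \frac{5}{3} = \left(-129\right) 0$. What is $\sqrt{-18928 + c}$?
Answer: $\frac{i \sqrt{170367}}{3} \approx 137.59 i$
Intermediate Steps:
$c = - \frac{5}{3}$ ($c = - \frac{5}{3} - 0 = - \frac{5}{3} + 0 = - \frac{5}{3} \approx -1.6667$)
$\sqrt{-18928 + c} = \sqrt{-18928 - \frac{5}{3}} = \sqrt{- \frac{56789}{3}} = \frac{i \sqrt{170367}}{3}$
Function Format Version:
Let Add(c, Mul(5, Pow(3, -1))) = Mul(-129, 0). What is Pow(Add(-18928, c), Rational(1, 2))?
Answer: Mul(Rational(1, 3), I, Pow(170367, Rational(1, 2))) ≈ Mul(137.59, I)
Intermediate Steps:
c = Rational(-5, 3) (c = Add(Rational(-5, 3), Mul(-129, 0)) = Add(Rational(-5, 3), 0) = Rational(-5, 3) ≈ -1.6667)
Pow(Add(-18928, c), Rational(1, 2)) = Pow(Add(-18928, Rational(-5, 3)), Rational(1, 2)) = Pow(Rational(-56789, 3), Rational(1, 2)) = Mul(Rational(1, 3), I, Pow(170367, Rational(1, 2)))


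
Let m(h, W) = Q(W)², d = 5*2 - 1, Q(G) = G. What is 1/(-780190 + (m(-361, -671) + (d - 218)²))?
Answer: -1/286268 ≈ -3.4932e-6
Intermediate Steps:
d = 9 (d = 10 - 1 = 9)
m(h, W) = W²
1/(-780190 + (m(-361, -671) + (d - 218)²)) = 1/(-780190 + ((-671)² + (9 - 218)²)) = 1/(-780190 + (450241 + (-209)²)) = 1/(-780190 + (450241 + 43681)) = 1/(-780190 + 493922) = 1/(-286268) = -1/286268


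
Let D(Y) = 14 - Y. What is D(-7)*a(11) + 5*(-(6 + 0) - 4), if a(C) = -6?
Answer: -176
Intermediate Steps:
D(-7)*a(11) + 5*(-(6 + 0) - 4) = (14 - 1*(-7))*(-6) + 5*(-(6 + 0) - 4) = (14 + 7)*(-6) + 5*(-1*6 - 4) = 21*(-6) + 5*(-6 - 4) = -126 + 5*(-10) = -126 - 50 = -176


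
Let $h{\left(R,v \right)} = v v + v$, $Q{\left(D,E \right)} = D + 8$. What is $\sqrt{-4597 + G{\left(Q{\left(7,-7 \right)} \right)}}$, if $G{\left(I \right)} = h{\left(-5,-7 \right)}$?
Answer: $i \sqrt{4555} \approx 67.491 i$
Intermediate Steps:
$Q{\left(D,E \right)} = 8 + D$
$h{\left(R,v \right)} = v + v^{2}$ ($h{\left(R,v \right)} = v^{2} + v = v + v^{2}$)
$G{\left(I \right)} = 42$ ($G{\left(I \right)} = - 7 \left(1 - 7\right) = \left(-7\right) \left(-6\right) = 42$)
$\sqrt{-4597 + G{\left(Q{\left(7,-7 \right)} \right)}} = \sqrt{-4597 + 42} = \sqrt{-4555} = i \sqrt{4555}$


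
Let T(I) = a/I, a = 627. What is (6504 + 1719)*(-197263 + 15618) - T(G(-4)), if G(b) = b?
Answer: -5974666713/4 ≈ -1.4937e+9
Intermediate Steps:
T(I) = 627/I
(6504 + 1719)*(-197263 + 15618) - T(G(-4)) = (6504 + 1719)*(-197263 + 15618) - 627/(-4) = 8223*(-181645) - 627*(-1)/4 = -1493666835 - 1*(-627/4) = -1493666835 + 627/4 = -5974666713/4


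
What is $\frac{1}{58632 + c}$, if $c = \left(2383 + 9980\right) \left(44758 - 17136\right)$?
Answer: $\frac{1}{341549418} \approx 2.9278 \cdot 10^{-9}$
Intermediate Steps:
$c = 341490786$ ($c = 12363 \cdot 27622 = 341490786$)
$\frac{1}{58632 + c} = \frac{1}{58632 + 341490786} = \frac{1}{341549418}$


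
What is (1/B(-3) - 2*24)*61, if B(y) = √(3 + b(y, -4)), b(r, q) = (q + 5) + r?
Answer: -2867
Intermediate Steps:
b(r, q) = 5 + q + r (b(r, q) = (5 + q) + r = 5 + q + r)
B(y) = √(4 + y) (B(y) = √(3 + (5 - 4 + y)) = √(3 + (1 + y)) = √(4 + y))
(1/B(-3) - 2*24)*61 = (1/(√(4 - 3)) - 2*24)*61 = (1/(√1) - 48)*61 = (1/1 - 48)*61 = (1 - 48)*61 = -47*61 = -2867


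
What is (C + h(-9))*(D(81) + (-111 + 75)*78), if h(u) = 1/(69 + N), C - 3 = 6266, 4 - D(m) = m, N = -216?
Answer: -2658648670/147 ≈ -1.8086e+7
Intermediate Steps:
D(m) = 4 - m
C = 6269 (C = 3 + 6266 = 6269)
h(u) = -1/147 (h(u) = 1/(69 - 216) = 1/(-147) = -1/147)
(C + h(-9))*(D(81) + (-111 + 75)*78) = (6269 - 1/147)*((4 - 1*81) + (-111 + 75)*78) = 921542*((4 - 81) - 36*78)/147 = 921542*(-77 - 2808)/147 = (921542/147)*(-2885) = -2658648670/147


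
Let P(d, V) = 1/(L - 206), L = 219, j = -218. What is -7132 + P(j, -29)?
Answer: -92715/13 ≈ -7131.9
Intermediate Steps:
P(d, V) = 1/13 (P(d, V) = 1/(219 - 206) = 1/13)
-7132 + P(j, -29) = -7132 + 1/13 = -92715/13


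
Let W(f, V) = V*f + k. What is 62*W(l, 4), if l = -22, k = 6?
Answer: -5084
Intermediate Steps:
W(f, V) = 6 + V*f (W(f, V) = V*f + 6 = 6 + V*f)
62*W(l, 4) = 62*(6 + 4*(-22)) = 62*(6 - 88) = 62*(-82) = -5084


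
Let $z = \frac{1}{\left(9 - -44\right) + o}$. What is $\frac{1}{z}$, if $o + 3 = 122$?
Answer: $172$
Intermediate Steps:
$o = 119$ ($o = -3 + 122 = 119$)
$z = \frac{1}{172}$ ($z = \frac{1}{\left(9 - -44\right) + 119} = \frac{1}{\left(9 + 44\right) + 119} = \frac{1}{53 + 119} = \frac{1}{172} \approx 0.005814$)
$\frac{1}{z} = \frac{1}{\frac{1}{172}} = 172$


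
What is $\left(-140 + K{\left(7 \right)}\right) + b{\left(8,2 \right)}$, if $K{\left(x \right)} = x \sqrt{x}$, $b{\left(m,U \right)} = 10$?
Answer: $-130 + 7 \sqrt{7} \approx -111.48$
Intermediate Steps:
$K{\left(x \right)} = x^{\frac{3}{2}}$
$\left(-140 + K{\left(7 \right)}\right) + b{\left(8,2 \right)} = \left(-140 + 7^{\frac{3}{2}}\right) + 10 = \left(-140 + 7 \sqrt{7}\right) + 10 = -130 + 7 \sqrt{7}$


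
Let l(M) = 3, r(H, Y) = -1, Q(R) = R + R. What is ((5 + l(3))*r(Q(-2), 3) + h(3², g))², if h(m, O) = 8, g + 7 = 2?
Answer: 0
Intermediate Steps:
Q(R) = 2*R
g = -5 (g = -7 + 2 = -5)
((5 + l(3))*r(Q(-2), 3) + h(3², g))² = ((5 + 3)*(-1) + 8)² = (8*(-1) + 8)² = (-8 + 8)² = 0² = 0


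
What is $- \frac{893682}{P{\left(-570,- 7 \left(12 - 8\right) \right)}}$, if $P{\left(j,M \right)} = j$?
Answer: $\frac{148947}{95} \approx 1567.9$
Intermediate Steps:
$- \frac{893682}{P{\left(-570,- 7 \left(12 - 8\right) \right)}} = - \frac{893682}{-570} = \left(-893682\right) \left(- \frac{1}{570}\right) = \frac{148947}{95}$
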